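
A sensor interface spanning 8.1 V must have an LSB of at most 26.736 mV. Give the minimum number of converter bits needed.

Number of steps required ≥ 8.1 V / 26.736 mV = 302.96.
Need 2^N ≥ 302.96; 2^8 = 256, 2^9 = 512.
Minimum N = 9.

9 bits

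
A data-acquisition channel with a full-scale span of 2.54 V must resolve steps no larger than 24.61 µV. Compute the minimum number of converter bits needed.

Number of steps required ≥ 2.54 V / 24.61 µV = 103210.08.
Need 2^N ≥ 103210.08; 2^16 = 65536, 2^17 = 131072.
Minimum N = 17.

17 bits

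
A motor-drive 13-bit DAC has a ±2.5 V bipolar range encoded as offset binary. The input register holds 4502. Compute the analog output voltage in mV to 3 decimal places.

247.803 mV

LSB = 5 V / 2^13 = 0.610 mV.
V_out = (−2.5) + 4502 × 0.000610352 V = 0.247803 V.
= 247.803 mV.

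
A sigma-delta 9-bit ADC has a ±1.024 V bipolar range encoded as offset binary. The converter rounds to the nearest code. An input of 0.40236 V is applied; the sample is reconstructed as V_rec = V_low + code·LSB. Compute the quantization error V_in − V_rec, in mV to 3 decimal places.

Step size: 2.048 V ÷ 2^9 = 4.000 mV.
Scaled input = 356.5900 LSBs, so code = 357.
Code 357 maps back to (−1.024) + 357×0.004 V = 0.404 V.
Difference: -0.00164 V → -1.640 mV.

-1.640 mV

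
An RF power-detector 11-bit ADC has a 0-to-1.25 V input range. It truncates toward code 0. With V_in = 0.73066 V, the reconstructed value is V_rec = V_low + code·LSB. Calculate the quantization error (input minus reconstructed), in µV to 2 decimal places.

69.18 µV

One LSB is 1.25 V / 2048 = 0.610 mV.
Scaled input = 1197.1133 LSBs, so code = 1197.
Reconstructed: 0.73059082 V.
V_in − V_rec = 6.91797e-05 V = 69.18 µV.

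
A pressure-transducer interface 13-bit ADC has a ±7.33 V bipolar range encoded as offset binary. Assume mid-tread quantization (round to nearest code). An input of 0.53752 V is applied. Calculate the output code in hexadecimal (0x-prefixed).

code 0x112C (decimal 4396)

Full-scale span = 14.66 V; LSB = 14.66/2^13 = 1.790 mV.
Input sits at 4396.366 steps above V_low.
Round → code 4396.
In hexadecimal (0x-prefixed): 0x112C.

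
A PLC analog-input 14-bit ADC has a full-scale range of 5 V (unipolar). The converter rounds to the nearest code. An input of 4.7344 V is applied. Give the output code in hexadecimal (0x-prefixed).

code 0x3C9A (decimal 15514)

Full-scale span = 5 V; LSB = 5/2^14 = 305.18 µV.
Input sits at 15513.682 steps above V_low.
Round → code 15514.
In hexadecimal (0x-prefixed): 0x3C9A.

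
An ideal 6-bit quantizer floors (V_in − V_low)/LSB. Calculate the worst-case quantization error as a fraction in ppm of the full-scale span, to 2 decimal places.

Truncating → worst-case error = 1 LSB = V_FS/2^6, so 1e+06/64 = 15625 ppm of full scale.

15625.00 ppm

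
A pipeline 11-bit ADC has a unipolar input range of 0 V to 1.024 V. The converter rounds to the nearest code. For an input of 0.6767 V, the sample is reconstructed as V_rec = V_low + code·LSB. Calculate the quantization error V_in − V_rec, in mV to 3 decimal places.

One LSB is 1.024 V / 2048 = 0.500 mV.
(0.6767 − 0)/0.0005 = 1353.4000; round gives code 1353.
Reconstructed: 0.6765 V.
Error = 0.6767 − 0.6765 = 0.0002 V = 0.200 mV.

0.200 mV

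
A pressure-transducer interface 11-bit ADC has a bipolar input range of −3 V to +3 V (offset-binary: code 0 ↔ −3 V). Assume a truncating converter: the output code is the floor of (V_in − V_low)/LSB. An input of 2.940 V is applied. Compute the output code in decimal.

LSB = 6 V / 2048 = 2.930 mV.
Input sits at 2027.520 steps above V_low.
⌊·⌋(2027.520) = 2027.

code 2027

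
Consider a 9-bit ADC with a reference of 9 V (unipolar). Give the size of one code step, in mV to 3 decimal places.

Full-scale span = 9 V.
LSB = 9 / 2^9 = 9 / 512 = 0.0175781 V = 17.578 mV.

17.578 mV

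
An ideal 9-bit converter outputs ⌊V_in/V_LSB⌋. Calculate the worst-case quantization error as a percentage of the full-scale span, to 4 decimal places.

Truncating → worst-case error = 1 LSB = V_FS/2^9, so 100/512 = 0.195312 % of full scale.

0.1953 %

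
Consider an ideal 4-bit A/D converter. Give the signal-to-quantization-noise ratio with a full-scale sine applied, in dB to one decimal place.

25.8 dB

SNR ≈ 6.02·N + 1.76 dB = 6.02·4 + 1.76 = 25.84 dB.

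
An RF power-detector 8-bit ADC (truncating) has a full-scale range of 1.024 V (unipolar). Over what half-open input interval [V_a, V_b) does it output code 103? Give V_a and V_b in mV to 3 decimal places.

[412.000 mV, 416.000 mV)

LSB = 1.024/2^8 = 4.000 mV.
V_a = V_low + 103·LSB = 0.412 V; V_b = V_low + 104·LSB = 0.416 V.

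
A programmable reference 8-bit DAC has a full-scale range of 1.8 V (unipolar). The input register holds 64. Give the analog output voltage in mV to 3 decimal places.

450.000 mV

LSB = 1.8 V / 2^8 = 7.031 mV.
V_out = 0 + 64 × 0.00703125 V = 0.45 V.
= 450.000 mV.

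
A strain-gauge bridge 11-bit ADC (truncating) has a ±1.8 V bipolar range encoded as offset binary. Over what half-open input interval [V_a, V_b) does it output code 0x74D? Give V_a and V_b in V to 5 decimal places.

[1.48535 V, 1.48711 V)

LSB = 3.6/2^11 = 1.758 mV.
Code 0x74D = 1869 decimal.
V_a = V_low + 1869·LSB = 1.48535 V; V_b = V_low + 1870·LSB = 1.48711 V.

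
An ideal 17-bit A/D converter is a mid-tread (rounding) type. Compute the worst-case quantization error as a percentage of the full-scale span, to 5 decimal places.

0.00038 %

Rounding → worst-case error = ½ LSB = V_FS/2^18, so 100/262144 = 0.00038147 % of full scale.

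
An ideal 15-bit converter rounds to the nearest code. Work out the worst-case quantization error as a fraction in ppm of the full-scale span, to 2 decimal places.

Rounding → worst-case error = ½ LSB = V_FS/2^16, so 1e+06/65536 = 15.2588 ppm of full scale.

15.26 ppm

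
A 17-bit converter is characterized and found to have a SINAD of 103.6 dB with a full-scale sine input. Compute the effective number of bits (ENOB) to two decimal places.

16.92 bits

ENOB = (SINAD − 1.76) / 6.02 = (103.6 − 1.76)/6.02 = 16.917.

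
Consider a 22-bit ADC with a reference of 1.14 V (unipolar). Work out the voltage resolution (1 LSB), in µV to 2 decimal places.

Full-scale span = 1.14 V.
LSB = 1.14 / 2^22 = 1.14 / 4194304 = 2.71797e-07 V = 0.27 µV.

0.27 µV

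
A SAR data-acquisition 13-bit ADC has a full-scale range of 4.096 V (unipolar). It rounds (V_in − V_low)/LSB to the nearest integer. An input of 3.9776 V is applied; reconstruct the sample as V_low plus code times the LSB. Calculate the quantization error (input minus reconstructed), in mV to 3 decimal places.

Step size: 4.096 V ÷ 2^13 = 0.500 mV.
(3.9776 − 0)/0.0005 = 7955.2000; round gives code 7955.
V_rec = 0 + 7955·0.0005 = 3.9775 V.
Error = 3.9776 − 3.9775 = 0.0001 V = 0.100 mV.

0.100 mV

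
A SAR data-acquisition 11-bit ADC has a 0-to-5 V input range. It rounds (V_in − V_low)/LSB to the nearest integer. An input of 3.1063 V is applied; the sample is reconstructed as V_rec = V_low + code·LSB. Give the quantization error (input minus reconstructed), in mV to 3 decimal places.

One LSB is 5 V / 2048 = 2.441 mV.
Scaled input = 1272.3405 LSBs, so code = 1272.
Code 1272 maps back to 0 + 1272×0.00244141 V = 3.1054688 V.
Difference: 0.00083125 V → 0.831 mV.

0.831 mV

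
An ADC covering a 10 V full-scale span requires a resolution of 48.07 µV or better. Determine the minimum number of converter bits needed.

18 bits

Number of steps required ≥ 10 V / 48.07 µV = 208029.96.
Need 2^N ≥ 208029.96; 2^17 = 131072, 2^18 = 262144.
Minimum N = 18.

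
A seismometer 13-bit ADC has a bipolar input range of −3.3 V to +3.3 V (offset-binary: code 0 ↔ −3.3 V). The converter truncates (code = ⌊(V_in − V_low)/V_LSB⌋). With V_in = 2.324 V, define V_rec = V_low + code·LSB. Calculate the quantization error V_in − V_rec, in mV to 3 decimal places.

LSB = 6.6/2^13 = 0.806 mV.
(V_in − V_low)/LSB = (2.324 − (−3.3))/0.000805664 = 6980.5770 → code 6980 (floor).
Code 6980 maps back to (−3.3) + 6980×0.000805664 V = 2.3235352 V.
Error = 2.324 − 2.3235352 = 0.000464844 V = 0.465 mV.

0.465 mV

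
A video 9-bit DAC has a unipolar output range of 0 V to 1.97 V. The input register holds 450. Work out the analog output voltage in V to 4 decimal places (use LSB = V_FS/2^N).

LSB = 1.97 V / 2^9 = 3.848 mV.
V_out = 0 + 450 × 0.00384766 V = 1.73145 V.

1.7314 V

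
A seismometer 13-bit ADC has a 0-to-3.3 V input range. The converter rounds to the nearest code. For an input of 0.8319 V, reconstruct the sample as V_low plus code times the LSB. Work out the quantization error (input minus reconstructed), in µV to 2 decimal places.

One LSB is 3.3 V / 8192 = 402.83 µV.
Scaled input = 2065.1287 LSBs, so code = 2065.
Code 2065 maps back to 0 + 2065×0.000402832 V = 0.83184814 V.
Error = 0.8319 − 0.83184814 = 5.18555e-05 V = 51.86 µV.

51.86 µV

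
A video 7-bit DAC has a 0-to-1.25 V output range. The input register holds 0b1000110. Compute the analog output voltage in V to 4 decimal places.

LSB = 1.25 V / 2^7 = 9.766 mV.
Code 0b1000110 = 70 decimal.
V_out = 0 + 70 × 0.00976562 V = 0.683594 V.

0.6836 V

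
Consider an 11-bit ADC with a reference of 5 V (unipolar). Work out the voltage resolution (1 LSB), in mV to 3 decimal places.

2.441 mV

Full-scale span = 5 V.
LSB = 5 / 2^11 = 5 / 2048 = 0.00244141 V = 2.441 mV.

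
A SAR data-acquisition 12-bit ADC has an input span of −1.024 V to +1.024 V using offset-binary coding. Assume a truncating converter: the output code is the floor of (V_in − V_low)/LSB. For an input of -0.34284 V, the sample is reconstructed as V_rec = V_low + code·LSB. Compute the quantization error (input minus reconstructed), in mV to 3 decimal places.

LSB = 2.048/2^12 = 0.500 mV.
Scaled input = 1362.3200 LSBs, so code = 1362.
V_rec = (−1.024) + 1362·0.0005 = -0.343 V.
V_in − V_rec = 0.00016 V = 0.160 mV.

0.160 mV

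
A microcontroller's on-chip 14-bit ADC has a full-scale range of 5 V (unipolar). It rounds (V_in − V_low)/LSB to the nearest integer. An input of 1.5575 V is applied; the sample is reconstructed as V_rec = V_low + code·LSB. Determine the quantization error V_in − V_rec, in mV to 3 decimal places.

-0.117 mV

Step size: 5 V ÷ 2^14 = 305.18 µV.
Scaled input = 5103.6160 LSBs, so code = 5104.
V_rec = 0 + 5104·0.000305176 = 1.5576172 V.
Error = 1.5575 − 1.5576172 = -0.000117187 V = -0.117 mV.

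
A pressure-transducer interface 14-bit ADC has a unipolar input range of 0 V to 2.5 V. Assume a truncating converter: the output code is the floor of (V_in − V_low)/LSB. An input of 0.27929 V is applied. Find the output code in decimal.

code 1830

Full-scale span = 2.5 V; LSB = 2.5/2^14 = 152.59 µV.
Input sits at 1830.355 steps above V_low.
⌊·⌋(1830.355) = 1830.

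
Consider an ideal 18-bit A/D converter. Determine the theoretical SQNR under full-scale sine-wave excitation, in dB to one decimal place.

SNR ≈ 6.02·N + 1.76 dB = 6.02·18 + 1.76 = 110.12 dB.

110.1 dB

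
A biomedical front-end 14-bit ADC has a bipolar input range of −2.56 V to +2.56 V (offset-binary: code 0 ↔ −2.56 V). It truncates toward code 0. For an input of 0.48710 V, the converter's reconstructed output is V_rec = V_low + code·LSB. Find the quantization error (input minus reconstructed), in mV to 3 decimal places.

0.225 mV

One LSB is 5.12 V / 16384 = 312.50 µV.
(V_in − V_low)/LSB = (0.48710 − (−2.56))/0.0003125 = 9750.7200 → code 9750 (floor).
Reconstructed: 0.486875 V.
Difference: 0.000225 V → 0.225 mV.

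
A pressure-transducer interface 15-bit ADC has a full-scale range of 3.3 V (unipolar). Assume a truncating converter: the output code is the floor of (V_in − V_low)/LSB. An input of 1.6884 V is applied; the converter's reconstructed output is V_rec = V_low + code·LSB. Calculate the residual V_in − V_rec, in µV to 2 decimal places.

30.25 µV

LSB = 3.3/2^15 = 100.71 µV.
(1.6884 − 0)/0.000100708 = 16765.3004; ⌊·⌋ gives code 16765.
V_rec = 0 + 16765·0.000100708 = 1.6883698 V.
Error = 1.6884 − 1.6883698 = 3.0249e-05 V = 30.25 µV.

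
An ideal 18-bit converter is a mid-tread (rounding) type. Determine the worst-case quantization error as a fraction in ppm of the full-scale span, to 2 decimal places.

Rounding → worst-case error = ½ LSB = V_FS/2^19, so 1e+06/524288 = 1.90735 ppm of full scale.

1.91 ppm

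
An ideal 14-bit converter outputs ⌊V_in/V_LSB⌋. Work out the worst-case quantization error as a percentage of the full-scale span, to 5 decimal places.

0.00610 %

Truncating → worst-case error = 1 LSB = V_FS/2^14, so 100/16384 = 0.00610352 % of full scale.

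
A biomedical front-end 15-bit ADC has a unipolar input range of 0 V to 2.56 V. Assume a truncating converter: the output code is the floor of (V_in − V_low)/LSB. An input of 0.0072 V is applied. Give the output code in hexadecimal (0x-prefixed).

code 0x5C (decimal 92)

LSB = 2.56 V / 32768 = 78.12 µV.
(V_in − V_low)/LSB = (0.0072 − 0) / 7.8125e-05 = 92.160.
⌊·⌋(92.160) = 92.
In hexadecimal (0x-prefixed): 0x5C.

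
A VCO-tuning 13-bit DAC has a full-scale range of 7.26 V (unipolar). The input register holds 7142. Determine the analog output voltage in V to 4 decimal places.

6.3295 V

LSB = 7.26 V / 2^13 = 0.886 mV.
V_out = 0 + 7142 × 0.00088623 V = 6.32946 V.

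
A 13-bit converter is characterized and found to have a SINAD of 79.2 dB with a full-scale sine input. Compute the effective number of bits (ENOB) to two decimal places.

12.86 bits

ENOB = (SINAD − 1.76) / 6.02 = (79.2 − 1.76)/6.02 = 12.864.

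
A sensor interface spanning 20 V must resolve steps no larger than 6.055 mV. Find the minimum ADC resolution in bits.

Number of steps required ≥ 20 V / 6.055 mV = 3303.06.
Need 2^N ≥ 3303.06; 2^11 = 2048, 2^12 = 4096.
Minimum N = 12.

12 bits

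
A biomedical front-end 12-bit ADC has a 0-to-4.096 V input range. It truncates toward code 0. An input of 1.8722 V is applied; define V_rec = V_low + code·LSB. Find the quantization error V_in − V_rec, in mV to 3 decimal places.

LSB = 4.096/2^12 = 1.000 mV.
(1.8722 − 0)/0.001 = 1872.2000; ⌊·⌋ gives code 1872.
Code 1872 maps back to 0 + 1872×0.001 V = 1.872 V.
V_in − V_rec = 0.0002 V = 0.200 mV.

0.200 mV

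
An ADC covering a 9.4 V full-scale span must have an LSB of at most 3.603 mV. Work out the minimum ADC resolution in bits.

12 bits

Number of steps required ≥ 9.4 V / 3.603 mV = 2608.94.
Need 2^N ≥ 2608.94; 2^11 = 2048, 2^12 = 4096.
Minimum N = 12.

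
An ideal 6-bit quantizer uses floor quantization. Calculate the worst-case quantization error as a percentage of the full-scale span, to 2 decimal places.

1.56 %

Truncating → worst-case error = 1 LSB = V_FS/2^6, so 100/64 = 1.5625 % of full scale.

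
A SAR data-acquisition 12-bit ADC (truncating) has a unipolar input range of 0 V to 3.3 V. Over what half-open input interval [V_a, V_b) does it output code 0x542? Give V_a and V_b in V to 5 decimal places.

LSB = 3.3/2^12 = 0.806 mV.
Code 0x542 = 1346 decimal.
V_a = V_low + 1346·LSB = 1.08442 V; V_b = V_low + 1347·LSB = 1.08523 V.

[1.08442 V, 1.08523 V)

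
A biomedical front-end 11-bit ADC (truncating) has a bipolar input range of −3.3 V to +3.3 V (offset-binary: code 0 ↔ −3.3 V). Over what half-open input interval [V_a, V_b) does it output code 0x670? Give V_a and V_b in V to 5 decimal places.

LSB = 6.6/2^11 = 3.223 mV.
Code 0x670 = 1648 decimal.
V_a = V_low + 1648·LSB = 2.01094 V; V_b = V_low + 1649·LSB = 2.01416 V.

[2.01094 V, 2.01416 V)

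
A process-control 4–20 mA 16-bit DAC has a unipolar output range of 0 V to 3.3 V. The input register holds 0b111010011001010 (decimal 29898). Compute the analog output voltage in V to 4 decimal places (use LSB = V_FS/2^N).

LSB = 3.3 V / 2^16 = 50.35 µV.
Code 0b111010011001010 = 29898 decimal.
V_out = 0 + 29898 × 5.0354e-05 V = 1.50548 V.

1.5055 V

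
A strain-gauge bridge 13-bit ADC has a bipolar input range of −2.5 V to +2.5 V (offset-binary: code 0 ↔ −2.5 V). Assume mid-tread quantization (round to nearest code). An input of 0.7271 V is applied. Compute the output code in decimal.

Full-scale span = 5 V; LSB = 5/2^13 = 0.610 mV.
(0.7271 − (−2.5)) / 0.000610352 = 5287.281 LSBs.
round(5287.281) = 5287.

code 5287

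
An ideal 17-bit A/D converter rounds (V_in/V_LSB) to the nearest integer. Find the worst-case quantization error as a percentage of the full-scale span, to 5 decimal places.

Rounding → worst-case error = ½ LSB = V_FS/2^18, so 100/262144 = 0.00038147 % of full scale.

0.00038 %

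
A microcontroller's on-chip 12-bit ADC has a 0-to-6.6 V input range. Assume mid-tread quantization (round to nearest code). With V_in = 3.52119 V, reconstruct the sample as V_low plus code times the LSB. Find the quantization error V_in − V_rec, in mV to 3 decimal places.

LSB = 6.6/2^12 = 1.611 mV.
(3.52119 − 0)/0.00161133 = 2185.2719; round gives code 2185.
Reconstructed: 3.520752 V.
Difference: 0.000438047 V → 0.438 mV.

0.438 mV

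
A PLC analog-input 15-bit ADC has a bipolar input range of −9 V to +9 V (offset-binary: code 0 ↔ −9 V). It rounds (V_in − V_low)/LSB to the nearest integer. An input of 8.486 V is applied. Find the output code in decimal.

With 32768 levels over 18 V, one step is 0.549 mV.
Input sits at 31832.292 steps above V_low.
So the output code is 31832.

code 31832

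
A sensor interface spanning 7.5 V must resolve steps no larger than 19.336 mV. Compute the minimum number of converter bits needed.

9 bits

Number of steps required ≥ 7.5 V / 19.336 mV = 387.88.
Need 2^N ≥ 387.88; 2^8 = 256, 2^9 = 512.
Minimum N = 9.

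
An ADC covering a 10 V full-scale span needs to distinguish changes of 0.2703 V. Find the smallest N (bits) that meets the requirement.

Number of steps required ≥ 10 V / 0.2703 V = 37.00.
Need 2^N ≥ 37.00; 2^5 = 32, 2^6 = 64.
Minimum N = 6.

6 bits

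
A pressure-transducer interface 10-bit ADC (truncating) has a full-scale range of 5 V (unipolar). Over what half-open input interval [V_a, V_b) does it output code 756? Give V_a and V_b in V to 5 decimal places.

LSB = 5/2^10 = 4.883 mV.
V_a = V_low + 756·LSB = 3.69141 V; V_b = V_low + 757·LSB = 3.69629 V.

[3.69141 V, 3.69629 V)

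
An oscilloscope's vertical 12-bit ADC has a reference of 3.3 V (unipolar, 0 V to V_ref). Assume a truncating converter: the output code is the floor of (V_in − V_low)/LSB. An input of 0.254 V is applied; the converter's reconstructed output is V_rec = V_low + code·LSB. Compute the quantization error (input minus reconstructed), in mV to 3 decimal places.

One LSB is 3.3 V / 4096 = 0.806 mV.
Scaled input = 315.2679 LSBs, so code = 315.
V_rec = 0 + 315·0.000805664 = 0.25378418 V.
V_in − V_rec = 0.00021582 V = 0.216 mV.

0.216 mV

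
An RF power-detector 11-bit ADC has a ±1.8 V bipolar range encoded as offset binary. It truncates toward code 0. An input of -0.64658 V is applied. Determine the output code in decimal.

code 656

LSB = 3.6 V / 2048 = 1.758 mV.
(V_in − V_low)/LSB = (-0.64658 − (−1.8)) / 0.00175781 = 656.168.
⌊·⌋(656.168) = 656.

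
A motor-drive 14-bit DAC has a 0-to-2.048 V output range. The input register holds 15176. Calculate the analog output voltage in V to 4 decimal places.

LSB = 2.048 V / 2^14 = 125.00 µV.
V_out = 0 + 15176 × 0.000125 V = 1.897 V.

1.8970 V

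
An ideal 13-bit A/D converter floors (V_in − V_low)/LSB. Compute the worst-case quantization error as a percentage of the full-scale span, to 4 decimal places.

0.0122 %

Truncating → worst-case error = 1 LSB = V_FS/2^13, so 100/8192 = 0.012207 % of full scale.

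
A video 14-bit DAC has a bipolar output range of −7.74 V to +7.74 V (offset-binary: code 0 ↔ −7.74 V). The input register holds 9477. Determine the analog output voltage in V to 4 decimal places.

1.2141 V

LSB = 15.48 V / 2^14 = 0.945 mV.
V_out = (−7.74) + 9477 × 0.000944824 V = 1.2141 V.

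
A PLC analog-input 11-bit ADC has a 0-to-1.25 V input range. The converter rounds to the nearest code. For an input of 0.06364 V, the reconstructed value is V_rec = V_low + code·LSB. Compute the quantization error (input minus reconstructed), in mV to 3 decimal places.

LSB = 1.25/2^11 = 0.610 mV.
Scaled input = 104.2678 LSBs, so code = 104.
V_rec = 0 + 104·0.000610352 = 0.063476562 V.
Error = 0.06364 − 0.063476562 = 0.000163438 V = 0.163 mV.

0.163 mV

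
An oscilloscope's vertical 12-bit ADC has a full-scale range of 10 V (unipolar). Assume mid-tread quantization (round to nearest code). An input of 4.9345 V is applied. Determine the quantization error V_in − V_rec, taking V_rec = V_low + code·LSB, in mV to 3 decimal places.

LSB = 10/2^12 = 2.441 mV.
Scaled input = 2021.1712 LSBs, so code = 2021.
Code 2021 maps back to 0 + 2021×0.00244141 V = 4.934082 V.
Difference: 0.000417969 V → 0.418 mV.

0.418 mV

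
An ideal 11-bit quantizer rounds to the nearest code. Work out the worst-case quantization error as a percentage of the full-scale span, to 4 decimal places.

0.0244 %

Rounding → worst-case error = ½ LSB = V_FS/2^12, so 100/4096 = 0.0244141 % of full scale.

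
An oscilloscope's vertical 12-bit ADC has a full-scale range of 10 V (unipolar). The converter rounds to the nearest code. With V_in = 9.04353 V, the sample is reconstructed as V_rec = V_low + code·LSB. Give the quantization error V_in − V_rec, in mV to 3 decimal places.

Step size: 10 V ÷ 2^12 = 2.441 mV.
(9.04353 − 0)/0.00244141 = 3704.2299; round gives code 3704.
Code 3704 maps back to 0 + 3704×0.00244141 V = 9.0429688 V.
Error = 9.04353 − 9.0429688 = 0.00056125 V = 0.561 mV.

0.561 mV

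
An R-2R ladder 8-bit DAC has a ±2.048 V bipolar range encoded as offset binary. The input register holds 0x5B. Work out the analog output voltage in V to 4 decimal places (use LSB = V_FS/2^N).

-0.5920 V

LSB = 4.096 V / 2^8 = 16.000 mV.
Code 0x5B = 91 decimal.
V_out = (−2.048) + 91 × 0.016 V = -0.592 V.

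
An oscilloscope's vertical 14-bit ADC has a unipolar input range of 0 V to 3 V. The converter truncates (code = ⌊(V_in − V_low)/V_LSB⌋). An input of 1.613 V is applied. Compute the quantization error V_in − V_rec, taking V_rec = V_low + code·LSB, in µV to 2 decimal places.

23.93 µV

One LSB is 3 V / 16384 = 183.11 µV.
(1.613 − 0)/0.000183105 = 8809.1307; ⌊·⌋ gives code 8809.
Code 8809 maps back to 0 + 8809×0.000183105 V = 1.6129761 V.
Difference: 2.39258e-05 V → 23.93 µV.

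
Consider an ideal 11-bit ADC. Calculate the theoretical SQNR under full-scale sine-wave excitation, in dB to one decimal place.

68.0 dB

SNR ≈ 6.02·N + 1.76 dB = 6.02·11 + 1.76 = 67.98 dB.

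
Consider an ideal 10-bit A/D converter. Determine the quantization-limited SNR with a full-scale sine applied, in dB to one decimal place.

SNR ≈ 6.02·N + 1.76 dB = 6.02·10 + 1.76 = 61.96 dB.

62.0 dB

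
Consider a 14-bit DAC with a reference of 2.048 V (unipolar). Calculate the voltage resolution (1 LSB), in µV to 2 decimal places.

Full-scale span = 2.048 V.
LSB = 2.048 / 2^14 = 2.048 / 16384 = 0.000125 V = 125.00 µV.

125.00 µV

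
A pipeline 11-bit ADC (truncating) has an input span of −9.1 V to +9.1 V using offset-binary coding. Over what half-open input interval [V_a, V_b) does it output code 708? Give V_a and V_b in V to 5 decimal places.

[-2.80820 V, -2.79932 V)

LSB = 18.2/2^11 = 8.887 mV.
V_a = V_low + 708·LSB = -2.8082 V; V_b = V_low + 709·LSB = -2.79932 V.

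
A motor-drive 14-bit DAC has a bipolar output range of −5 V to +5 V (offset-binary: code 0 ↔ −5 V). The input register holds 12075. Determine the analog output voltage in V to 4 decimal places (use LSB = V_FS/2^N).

LSB = 10 V / 2^14 = 0.610 mV.
V_out = (−5) + 12075 × 0.000610352 V = 2.37 V.

2.3700 V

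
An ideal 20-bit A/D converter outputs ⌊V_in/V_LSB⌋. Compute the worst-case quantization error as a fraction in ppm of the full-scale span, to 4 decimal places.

Truncating → worst-case error = 1 LSB = V_FS/2^20, so 1e+06/1048576 = 0.953674 ppm of full scale.

0.9537 ppm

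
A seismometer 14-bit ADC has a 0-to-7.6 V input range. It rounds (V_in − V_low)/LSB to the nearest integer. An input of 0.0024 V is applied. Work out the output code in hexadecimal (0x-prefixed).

code 0x5 (decimal 5)

Full-scale span = 7.6 V; LSB = 7.6/2^14 = 463.87 µV.
Input sits at 5.174 steps above V_low.
Round → code 5.
In hexadecimal (0x-prefixed): 0x5.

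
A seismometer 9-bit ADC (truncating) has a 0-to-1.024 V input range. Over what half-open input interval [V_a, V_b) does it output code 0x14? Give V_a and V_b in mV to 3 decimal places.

LSB = 1.024/2^9 = 2.000 mV.
Code 0x14 = 20 decimal.
V_a = V_low + 20·LSB = 0.04 V; V_b = V_low + 21·LSB = 0.042 V.

[40.000 mV, 42.000 mV)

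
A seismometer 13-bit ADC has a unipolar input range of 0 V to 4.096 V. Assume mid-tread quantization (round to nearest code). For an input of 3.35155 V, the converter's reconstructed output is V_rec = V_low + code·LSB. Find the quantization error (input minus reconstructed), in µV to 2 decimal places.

One LSB is 4.096 V / 8192 = 0.500 mV.
Scaled input = 6703.1000 LSBs, so code = 6703.
Code 6703 maps back to 0 + 6703×0.0005 V = 3.3515 V.
Difference: 5e-05 V → 50.00 µV.

50.00 µV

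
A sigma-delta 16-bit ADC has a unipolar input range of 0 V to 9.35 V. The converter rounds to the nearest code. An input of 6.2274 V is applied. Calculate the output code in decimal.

code 43649

With 65536 levels over 9.35 V, one step is 142.67 µV.
Input sits at 43649.079 steps above V_low.
round(43649.079) = 43649.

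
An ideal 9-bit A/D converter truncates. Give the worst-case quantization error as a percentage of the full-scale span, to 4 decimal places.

Truncating → worst-case error = 1 LSB = V_FS/2^9, so 100/512 = 0.195312 % of full scale.

0.1953 %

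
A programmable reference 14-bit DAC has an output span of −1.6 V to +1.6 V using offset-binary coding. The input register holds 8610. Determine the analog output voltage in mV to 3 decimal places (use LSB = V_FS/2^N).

LSB = 3.2 V / 2^14 = 195.31 µV.
V_out = (−1.6) + 8610 × 0.000195313 V = 0.0816406 V.
= 81.641 mV.

81.641 mV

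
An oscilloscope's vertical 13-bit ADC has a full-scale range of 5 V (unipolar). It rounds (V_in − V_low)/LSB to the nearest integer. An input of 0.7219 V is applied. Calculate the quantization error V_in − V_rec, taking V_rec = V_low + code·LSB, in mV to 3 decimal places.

-0.146 mV

One LSB is 5 V / 8192 = 0.610 mV.
Scaled input = 1182.7610 LSBs, so code = 1183.
Code 1183 maps back to 0 + 1183×0.000610352 V = 0.7220459 V.
V_in − V_rec = -0.000145898 V = -0.146 mV.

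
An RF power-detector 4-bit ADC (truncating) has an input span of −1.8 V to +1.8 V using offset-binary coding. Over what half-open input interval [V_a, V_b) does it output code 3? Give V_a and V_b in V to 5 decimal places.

[-1.12500 V, -0.90000 V)

LSB = 3.6/2^4 = 225.000 mV.
V_a = V_low + 3·LSB = -1.125 V; V_b = V_low + 4·LSB = -0.9 V.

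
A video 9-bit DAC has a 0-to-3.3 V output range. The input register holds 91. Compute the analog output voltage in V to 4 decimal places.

LSB = 3.3 V / 2^9 = 6.445 mV.
V_out = 0 + 91 × 0.00644531 V = 0.586523 V.

0.5865 V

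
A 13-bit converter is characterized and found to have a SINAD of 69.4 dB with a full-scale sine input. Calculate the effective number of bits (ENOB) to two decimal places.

ENOB = (SINAD − 1.76) / 6.02 = (69.4 − 1.76)/6.02 = 11.236.

11.24 bits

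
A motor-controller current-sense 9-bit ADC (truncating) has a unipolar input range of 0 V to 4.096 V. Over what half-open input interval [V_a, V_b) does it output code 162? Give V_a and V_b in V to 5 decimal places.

[1.29600 V, 1.30400 V)

LSB = 4.096/2^9 = 8.000 mV.
V_a = V_low + 162·LSB = 1.296 V; V_b = V_low + 163·LSB = 1.304 V.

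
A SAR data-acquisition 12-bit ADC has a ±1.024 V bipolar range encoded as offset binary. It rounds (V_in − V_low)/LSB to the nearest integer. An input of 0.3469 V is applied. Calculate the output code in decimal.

Full-scale span = 2.048 V; LSB = 2.048/2^12 = 0.500 mV.
(0.3469 − (−1.024)) / 0.0005 = 2741.800 LSBs.
round(2741.800) = 2742.

code 2742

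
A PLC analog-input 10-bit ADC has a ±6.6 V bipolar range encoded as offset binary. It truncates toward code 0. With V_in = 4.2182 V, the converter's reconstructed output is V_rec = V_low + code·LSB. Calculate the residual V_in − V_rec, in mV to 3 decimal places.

2.966 mV

Step size: 13.2 V ÷ 2^10 = 12.891 mV.
Scaled input = 839.2301 LSBs, so code = 839.
Code 839 maps back to (−6.6) + 839×0.0128906 V = 4.2152344 V.
V_in − V_rec = 0.00296562 V = 2.966 mV.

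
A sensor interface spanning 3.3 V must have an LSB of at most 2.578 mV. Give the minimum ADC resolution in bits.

11 bits

Number of steps required ≥ 3.3 V / 2.578 mV = 1280.06.
Need 2^N ≥ 1280.06; 2^10 = 1024, 2^11 = 2048.
Minimum N = 11.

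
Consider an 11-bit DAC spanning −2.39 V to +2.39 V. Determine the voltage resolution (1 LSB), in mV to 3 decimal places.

Full-scale span = 4.78 V.
LSB = 4.78 / 2^11 = 4.78 / 2048 = 0.00233398 V = 2.334 mV.

2.334 mV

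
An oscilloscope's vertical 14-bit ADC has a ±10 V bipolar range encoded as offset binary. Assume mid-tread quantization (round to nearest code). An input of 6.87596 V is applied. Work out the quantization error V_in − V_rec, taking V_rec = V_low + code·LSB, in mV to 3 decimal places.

-0.261 mV

Step size: 20 V ÷ 2^14 = 1.221 mV.
(6.87596 − (−10))/0.0012207 = 13824.7864; round gives code 13825.
Code 13825 maps back to (−10) + 13825×0.0012207 V = 6.8762207 V.
Error = 6.87596 − 6.8762207 = -0.000260703 V = -0.261 mV.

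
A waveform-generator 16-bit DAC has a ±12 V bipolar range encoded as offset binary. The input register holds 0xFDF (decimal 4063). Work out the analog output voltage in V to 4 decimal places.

LSB = 24 V / 2^16 = 366.21 µV.
Code 0xFDF = 4063 decimal.
V_out = (−12) + 4063 × 0.000366211 V = -10.5121 V.

-10.5121 V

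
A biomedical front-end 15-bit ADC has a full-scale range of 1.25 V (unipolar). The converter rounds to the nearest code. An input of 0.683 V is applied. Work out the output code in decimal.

LSB = 1.25 V / 32768 = 38.15 µV.
(0.683 − 0) / 3.8147e-05 = 17904.435 LSBs.
round(17904.435) = 17904.

code 17904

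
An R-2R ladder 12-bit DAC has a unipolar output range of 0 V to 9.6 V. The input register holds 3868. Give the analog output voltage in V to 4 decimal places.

9.0656 V

LSB = 9.6 V / 2^12 = 2.344 mV.
V_out = 0 + 3868 × 0.00234375 V = 9.06563 V.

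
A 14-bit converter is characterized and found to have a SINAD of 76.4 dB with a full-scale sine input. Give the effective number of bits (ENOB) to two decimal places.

ENOB = (SINAD − 1.76) / 6.02 = (76.4 − 1.76)/6.02 = 12.399.

12.40 bits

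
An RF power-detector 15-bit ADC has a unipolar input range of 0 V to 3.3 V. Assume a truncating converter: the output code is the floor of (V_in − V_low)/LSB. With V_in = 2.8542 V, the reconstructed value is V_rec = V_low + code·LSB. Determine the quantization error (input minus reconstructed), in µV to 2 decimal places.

LSB = 3.3/2^15 = 100.71 µV.
(2.8542 − 0)/0.000100708 = 28341.3411; ⌊·⌋ gives code 28341.
V_rec = 0 + 28341·0.000100708 = 2.8541656 V.
Error = 2.8542 − 2.8541656 = 3.43506e-05 V = 34.35 µV.

34.35 µV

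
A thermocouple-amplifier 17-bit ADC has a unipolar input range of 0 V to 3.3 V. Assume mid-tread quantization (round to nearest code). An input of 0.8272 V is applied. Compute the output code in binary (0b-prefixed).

code 0b1000000001010111 (decimal 32855)

With 131072 levels over 3.3 V, one step is 25.18 µV.
Input sits at 32855.381 steps above V_low.
round(32855.381) = 32855.
In binary (0b-prefixed): 0b1000000001010111.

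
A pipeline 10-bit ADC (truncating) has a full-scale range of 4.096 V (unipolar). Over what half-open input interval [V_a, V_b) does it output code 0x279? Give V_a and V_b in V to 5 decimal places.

[2.53200 V, 2.53600 V)

LSB = 4.096/2^10 = 4.000 mV.
Code 0x279 = 633 decimal.
V_a = V_low + 633·LSB = 2.532 V; V_b = V_low + 634·LSB = 2.536 V.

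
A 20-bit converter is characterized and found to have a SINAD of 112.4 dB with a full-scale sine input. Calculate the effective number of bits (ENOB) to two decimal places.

ENOB = (SINAD − 1.76) / 6.02 = (112.4 − 1.76)/6.02 = 18.379.

18.38 bits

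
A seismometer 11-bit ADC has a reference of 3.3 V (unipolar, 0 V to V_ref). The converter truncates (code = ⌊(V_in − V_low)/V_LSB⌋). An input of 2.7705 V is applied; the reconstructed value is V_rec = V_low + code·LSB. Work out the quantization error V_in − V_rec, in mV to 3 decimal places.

0.627 mV

One LSB is 3.3 V / 2048 = 1.611 mV.
(2.7705 − 0)/0.00161133 = 1719.3891; ⌊·⌋ gives code 1719.
V_rec = 0 + 1719·0.00161133 = 2.769873 V.
Error = 2.7705 − 2.769873 = 0.000626953 V = 0.627 mV.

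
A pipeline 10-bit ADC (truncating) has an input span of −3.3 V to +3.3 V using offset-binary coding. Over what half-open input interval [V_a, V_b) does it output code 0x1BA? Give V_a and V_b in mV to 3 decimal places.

LSB = 6.6/2^10 = 6.445 mV.
Code 0x1BA = 442 decimal.
V_a = V_low + 442·LSB = -0.451172 V; V_b = V_low + 443·LSB = -0.444727 V.

[-451.172 mV, -444.727 mV)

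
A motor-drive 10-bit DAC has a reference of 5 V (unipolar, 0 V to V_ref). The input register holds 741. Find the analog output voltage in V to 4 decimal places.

3.6182 V

LSB = 5 V / 2^10 = 4.883 mV.
V_out = 0 + 741 × 0.00488281 V = 3.61816 V.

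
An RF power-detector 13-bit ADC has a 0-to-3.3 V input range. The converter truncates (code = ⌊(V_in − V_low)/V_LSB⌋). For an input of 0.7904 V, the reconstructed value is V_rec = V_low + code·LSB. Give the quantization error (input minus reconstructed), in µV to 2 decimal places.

One LSB is 3.3 V / 8192 = 402.83 µV.
(0.7904 − 0)/0.000402832 = 1962.1081; ⌊·⌋ gives code 1962.
Reconstructed: 0.79035645 V.
Difference: 4.35547e-05 V → 43.55 µV.

43.55 µV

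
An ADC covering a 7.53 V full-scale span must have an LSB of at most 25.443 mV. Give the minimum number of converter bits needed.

9 bits

Number of steps required ≥ 7.53 V / 25.443 mV = 295.96.
Need 2^N ≥ 295.96; 2^8 = 256, 2^9 = 512.
Minimum N = 9.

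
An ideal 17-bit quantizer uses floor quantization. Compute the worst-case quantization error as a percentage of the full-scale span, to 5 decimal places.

0.00076 %

Truncating → worst-case error = 1 LSB = V_FS/2^17, so 100/131072 = 0.000762939 % of full scale.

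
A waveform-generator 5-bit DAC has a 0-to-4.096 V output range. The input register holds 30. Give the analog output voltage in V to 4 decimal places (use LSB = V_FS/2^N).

3.8400 V

LSB = 4.096 V / 2^5 = 128.000 mV.
V_out = 0 + 30 × 0.128 V = 3.84 V.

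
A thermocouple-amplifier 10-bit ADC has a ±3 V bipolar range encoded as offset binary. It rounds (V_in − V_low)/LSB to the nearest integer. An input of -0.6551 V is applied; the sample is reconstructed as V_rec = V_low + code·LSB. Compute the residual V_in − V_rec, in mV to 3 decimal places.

1.150 mV

One LSB is 6 V / 1024 = 5.859 mV.
(V_in − V_low)/LSB = (-0.6551 − (−3))/0.00585938 = 400.1963 → code 400 (round).
Code 400 maps back to (−3) + 400×0.00585938 V = -0.65625 V.
V_in − V_rec = 0.00115 V = 1.150 mV.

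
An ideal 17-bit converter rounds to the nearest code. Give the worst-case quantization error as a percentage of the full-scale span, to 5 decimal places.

0.00038 %

Rounding → worst-case error = ½ LSB = V_FS/2^18, so 100/262144 = 0.00038147 % of full scale.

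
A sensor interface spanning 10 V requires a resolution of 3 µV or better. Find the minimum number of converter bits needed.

22 bits

Number of steps required ≥ 10 V / 3 µV = 3333333.33.
Need 2^N ≥ 3333333.33; 2^21 = 2097152, 2^22 = 4194304.
Minimum N = 22.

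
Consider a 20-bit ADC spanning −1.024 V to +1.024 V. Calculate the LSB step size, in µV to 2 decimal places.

Full-scale span = 2.048 V.
LSB = 2.048 / 2^20 = 2.048 / 1048576 = 1.95313e-06 V = 1.95 µV.

1.95 µV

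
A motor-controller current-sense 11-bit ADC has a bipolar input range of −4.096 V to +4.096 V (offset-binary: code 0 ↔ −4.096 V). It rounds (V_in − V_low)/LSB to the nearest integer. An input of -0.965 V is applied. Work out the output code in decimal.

code 783

With 2048 levels over 8.192 V, one step is 4.000 mV.
Input sits at 782.750 steps above V_low.
Round → code 783.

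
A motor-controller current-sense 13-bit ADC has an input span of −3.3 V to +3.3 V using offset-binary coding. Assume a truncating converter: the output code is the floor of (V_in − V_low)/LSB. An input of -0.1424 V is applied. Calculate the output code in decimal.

Full-scale span = 6.6 V; LSB = 6.6/2^13 = 0.806 mV.
(V_in − V_low)/LSB = (-0.1424 − (−3.3)) / 0.000805664 = 3919.251.
So the output code is 3919.

code 3919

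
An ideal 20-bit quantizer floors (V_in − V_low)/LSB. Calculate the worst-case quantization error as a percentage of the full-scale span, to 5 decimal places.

Truncating → worst-case error = 1 LSB = V_FS/2^20, so 100/1048576 = 9.53674e-05 % of full scale.

0.00010 %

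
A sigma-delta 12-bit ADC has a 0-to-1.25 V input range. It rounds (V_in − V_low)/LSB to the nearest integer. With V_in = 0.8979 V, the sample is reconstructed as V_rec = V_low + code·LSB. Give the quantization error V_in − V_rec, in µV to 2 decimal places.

LSB = 1.25/2^12 = 305.18 µV.
(0.8979 − 0)/0.000305176 = 2942.2387; round gives code 2942.
Code 2942 maps back to 0 + 2942×0.000305176 V = 0.89782715 V.
Error = 0.8979 − 0.89782715 = 7.28516e-05 V = 72.85 µV.

72.85 µV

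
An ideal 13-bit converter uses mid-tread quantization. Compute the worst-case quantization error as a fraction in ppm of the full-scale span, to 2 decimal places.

Rounding → worst-case error = ½ LSB = V_FS/2^14, so 1e+06/16384 = 61.0352 ppm of full scale.

61.04 ppm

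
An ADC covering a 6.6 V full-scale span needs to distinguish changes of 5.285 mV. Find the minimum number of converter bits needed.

Number of steps required ≥ 6.6 V / 5.285 mV = 1248.82.
Need 2^N ≥ 1248.82; 2^10 = 1024, 2^11 = 2048.
Minimum N = 11.

11 bits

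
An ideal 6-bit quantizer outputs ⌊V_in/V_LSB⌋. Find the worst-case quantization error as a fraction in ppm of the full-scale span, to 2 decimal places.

15625.00 ppm

Truncating → worst-case error = 1 LSB = V_FS/2^6, so 1e+06/64 = 15625 ppm of full scale.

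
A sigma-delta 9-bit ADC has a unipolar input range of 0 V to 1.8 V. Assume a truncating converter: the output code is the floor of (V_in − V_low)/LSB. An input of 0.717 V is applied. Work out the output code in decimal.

code 203

LSB = 1.8 V / 512 = 3.516 mV.
Input sits at 203.947 steps above V_low.
So the output code is 203.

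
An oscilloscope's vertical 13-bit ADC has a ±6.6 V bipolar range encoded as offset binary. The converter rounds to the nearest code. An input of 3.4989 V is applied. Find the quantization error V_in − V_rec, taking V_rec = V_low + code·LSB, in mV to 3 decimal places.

0.707 mV

One LSB is 13.2 V / 8192 = 1.611 mV.
Scaled input = 6267.4385 LSBs, so code = 6267.
V_rec = (−6.6) + 6267·0.00161133 = 3.4981934 V.
Error = 3.4989 − 3.4981934 = 0.000706641 V = 0.707 mV.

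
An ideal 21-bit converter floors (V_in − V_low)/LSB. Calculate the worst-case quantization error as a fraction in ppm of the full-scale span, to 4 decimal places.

0.4768 ppm

Truncating → worst-case error = 1 LSB = V_FS/2^21, so 1e+06/2097152 = 0.476837 ppm of full scale.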